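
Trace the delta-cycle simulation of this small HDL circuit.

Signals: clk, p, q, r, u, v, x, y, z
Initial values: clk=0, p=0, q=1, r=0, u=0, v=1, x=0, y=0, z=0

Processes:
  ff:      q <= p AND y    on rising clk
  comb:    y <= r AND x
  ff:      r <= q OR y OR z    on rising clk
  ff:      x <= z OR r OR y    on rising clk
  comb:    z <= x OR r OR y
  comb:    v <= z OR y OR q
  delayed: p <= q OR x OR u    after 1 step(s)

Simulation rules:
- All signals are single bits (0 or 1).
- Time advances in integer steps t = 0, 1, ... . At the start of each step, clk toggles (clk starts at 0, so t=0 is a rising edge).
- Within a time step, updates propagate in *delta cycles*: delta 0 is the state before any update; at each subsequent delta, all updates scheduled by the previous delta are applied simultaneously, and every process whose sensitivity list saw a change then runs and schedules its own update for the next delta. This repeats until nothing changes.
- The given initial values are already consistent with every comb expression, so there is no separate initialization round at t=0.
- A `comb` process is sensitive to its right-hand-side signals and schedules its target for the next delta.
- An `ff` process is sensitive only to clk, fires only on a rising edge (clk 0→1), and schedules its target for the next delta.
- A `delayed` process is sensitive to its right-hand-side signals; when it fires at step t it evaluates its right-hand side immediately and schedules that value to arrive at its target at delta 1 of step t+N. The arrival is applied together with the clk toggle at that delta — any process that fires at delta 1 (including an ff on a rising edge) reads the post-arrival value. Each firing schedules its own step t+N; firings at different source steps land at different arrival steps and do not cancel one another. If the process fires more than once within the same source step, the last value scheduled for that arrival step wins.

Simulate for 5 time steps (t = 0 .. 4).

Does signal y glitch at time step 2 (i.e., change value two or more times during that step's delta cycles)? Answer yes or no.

t=0 Δ0: x=0 u=0 r=0 v=1 y=0 z=0 p=0 clk=0 q=1
  Δ1: clk:0→1
  Δ2: r:0→1, q:1→0
  Δ3: v:1→0, z:0→1
  Δ4: v:0→1
  (4Δ to stable)
t=1 Δ0: x=0 u=0 r=1 v=1 y=0 z=1 p=0 clk=1 q=0
  Δ1: clk:1→0
  (1Δ to stable)
t=2 Δ0: x=0 u=0 r=1 v=1 y=0 z=1 p=0 clk=0 q=0
  Δ1: clk:0→1
  Δ2: x:0→1
  Δ3: y:0→1
  (3Δ to stable)
t=3 Δ0: x=1 u=0 r=1 v=1 y=1 z=1 p=0 clk=1 q=0
  Δ1: p:0→1, clk:1→0
  (1Δ to stable)
t=4 Δ0: x=1 u=0 r=1 v=1 y=1 z=1 p=1 clk=0 q=0
  Δ1: clk:0→1
  Δ2: q:0→1
  (2Δ to stable)

no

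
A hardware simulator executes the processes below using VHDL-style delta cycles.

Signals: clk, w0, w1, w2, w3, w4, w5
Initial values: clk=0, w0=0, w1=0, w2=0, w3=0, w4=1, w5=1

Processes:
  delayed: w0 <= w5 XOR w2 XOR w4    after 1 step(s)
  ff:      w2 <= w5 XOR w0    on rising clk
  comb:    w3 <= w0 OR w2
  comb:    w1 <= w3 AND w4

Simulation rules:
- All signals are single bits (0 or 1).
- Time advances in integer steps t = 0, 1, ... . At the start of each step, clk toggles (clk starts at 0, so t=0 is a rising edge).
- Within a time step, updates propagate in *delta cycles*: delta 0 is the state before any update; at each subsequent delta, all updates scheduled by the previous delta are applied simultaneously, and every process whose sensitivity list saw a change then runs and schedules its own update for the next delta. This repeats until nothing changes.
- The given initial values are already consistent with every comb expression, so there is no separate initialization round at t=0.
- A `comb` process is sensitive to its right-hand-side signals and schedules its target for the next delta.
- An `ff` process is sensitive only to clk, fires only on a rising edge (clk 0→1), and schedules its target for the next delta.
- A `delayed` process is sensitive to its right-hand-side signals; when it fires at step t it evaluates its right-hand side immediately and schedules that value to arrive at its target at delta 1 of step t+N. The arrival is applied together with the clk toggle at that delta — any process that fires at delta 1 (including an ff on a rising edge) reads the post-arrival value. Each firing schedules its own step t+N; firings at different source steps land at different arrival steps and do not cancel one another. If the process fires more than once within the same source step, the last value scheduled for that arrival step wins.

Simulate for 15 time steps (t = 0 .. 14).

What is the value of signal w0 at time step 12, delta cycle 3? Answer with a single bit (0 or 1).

t=0 Δ0: w3=0 w1=0 w4=1 w0=0 w2=0 w5=1 clk=0
  Δ1: clk:0→1
  Δ2: w2:0→1
  Δ3: w3:0→1
  Δ4: w1:0→1
  (4Δ to stable)
t=1 Δ0: w3=1 w1=1 w4=1 w0=0 w2=1 w5=1 clk=1
  Δ1: w0:0→1, clk:1→0
  (1Δ to stable)
t=2 Δ0: w3=1 w1=1 w4=1 w0=1 w2=1 w5=1 clk=0
  Δ1: clk:0→1
  Δ2: w2:1→0
  (2Δ to stable)
t=3 Δ0: w3=1 w1=1 w4=1 w0=1 w2=0 w5=1 clk=1
  Δ1: w0:1→0, clk:1→0
  Δ2: w3:1→0
  Δ3: w1:1→0
  (3Δ to stable)
t=4 Δ0: w3=0 w1=0 w4=1 w0=0 w2=0 w5=1 clk=0
  Δ1: clk:0→1
  Δ2: w2:0→1
  Δ3: w3:0→1
  Δ4: w1:0→1
  (4Δ to stable)
t=5 Δ0: w3=1 w1=1 w4=1 w0=0 w2=1 w5=1 clk=1
  Δ1: w0:0→1, clk:1→0
  (1Δ to stable)
t=6 Δ0: w3=1 w1=1 w4=1 w0=1 w2=1 w5=1 clk=0
  Δ1: clk:0→1
  Δ2: w2:1→0
  (2Δ to stable)
t=7 Δ0: w3=1 w1=1 w4=1 w0=1 w2=0 w5=1 clk=1
  Δ1: w0:1→0, clk:1→0
  Δ2: w3:1→0
  Δ3: w1:1→0
  (3Δ to stable)
t=8 Δ0: w3=0 w1=0 w4=1 w0=0 w2=0 w5=1 clk=0
  Δ1: clk:0→1
  Δ2: w2:0→1
  Δ3: w3:0→1
  Δ4: w1:0→1
  (4Δ to stable)
t=9 Δ0: w3=1 w1=1 w4=1 w0=0 w2=1 w5=1 clk=1
  Δ1: w0:0→1, clk:1→0
  (1Δ to stable)
t=10 Δ0: w3=1 w1=1 w4=1 w0=1 w2=1 w5=1 clk=0
  Δ1: clk:0→1
  Δ2: w2:1→0
  (2Δ to stable)
t=11 Δ0: w3=1 w1=1 w4=1 w0=1 w2=0 w5=1 clk=1
  Δ1: w0:1→0, clk:1→0
  Δ2: w3:1→0
  Δ3: w1:1→0
  (3Δ to stable)
t=12 Δ0: w3=0 w1=0 w4=1 w0=0 w2=0 w5=1 clk=0
  Δ1: clk:0→1
  Δ2: w2:0→1
  Δ3: w3:0→1
  Δ4: w1:0→1
  (4Δ to stable)
t=13 Δ0: w3=1 w1=1 w4=1 w0=0 w2=1 w5=1 clk=1
  Δ1: w0:0→1, clk:1→0
  (1Δ to stable)
t=14 Δ0: w3=1 w1=1 w4=1 w0=1 w2=1 w5=1 clk=0
  Δ1: clk:0→1
  Δ2: w2:1→0
  (2Δ to stable)

0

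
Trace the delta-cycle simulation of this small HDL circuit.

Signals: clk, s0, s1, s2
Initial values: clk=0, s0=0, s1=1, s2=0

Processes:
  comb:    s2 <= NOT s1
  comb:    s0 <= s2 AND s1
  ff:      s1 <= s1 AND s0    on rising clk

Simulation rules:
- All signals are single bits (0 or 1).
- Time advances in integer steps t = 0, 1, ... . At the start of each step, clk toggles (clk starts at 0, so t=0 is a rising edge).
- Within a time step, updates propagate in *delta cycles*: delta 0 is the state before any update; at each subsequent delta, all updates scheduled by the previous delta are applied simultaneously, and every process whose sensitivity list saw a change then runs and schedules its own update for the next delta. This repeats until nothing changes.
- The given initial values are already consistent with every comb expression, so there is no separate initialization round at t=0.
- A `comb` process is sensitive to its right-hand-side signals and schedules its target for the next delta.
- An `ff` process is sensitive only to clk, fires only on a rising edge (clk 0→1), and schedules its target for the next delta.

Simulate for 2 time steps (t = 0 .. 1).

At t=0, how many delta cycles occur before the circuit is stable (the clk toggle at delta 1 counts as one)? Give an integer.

3

[bits: s0,clk,s1,s2]
t=0: Δ0=0010 Δ1=0110 Δ2=0100 Δ3=0101 | 3Δ
t=1: Δ0=0101 Δ1=0001 | 1Δ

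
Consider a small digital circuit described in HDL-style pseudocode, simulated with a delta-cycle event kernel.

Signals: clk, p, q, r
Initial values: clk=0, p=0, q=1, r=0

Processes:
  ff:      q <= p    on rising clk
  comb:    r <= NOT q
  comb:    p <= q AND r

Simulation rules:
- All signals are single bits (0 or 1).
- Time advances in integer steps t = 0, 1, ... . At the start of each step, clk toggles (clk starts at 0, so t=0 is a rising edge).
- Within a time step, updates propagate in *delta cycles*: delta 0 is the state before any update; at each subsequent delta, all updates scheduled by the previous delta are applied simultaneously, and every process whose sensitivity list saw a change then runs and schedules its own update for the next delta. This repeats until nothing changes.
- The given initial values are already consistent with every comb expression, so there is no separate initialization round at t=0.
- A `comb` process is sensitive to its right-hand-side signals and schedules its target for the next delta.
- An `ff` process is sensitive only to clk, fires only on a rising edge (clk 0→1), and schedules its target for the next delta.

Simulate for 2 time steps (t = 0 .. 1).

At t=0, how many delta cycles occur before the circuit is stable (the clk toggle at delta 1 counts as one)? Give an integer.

3

[bits: p,q,r,clk]
t=0: Δ0=0100 Δ1=0101 Δ2=0001 Δ3=0011 | 3Δ
t=1: Δ0=0011 Δ1=0010 | 1Δ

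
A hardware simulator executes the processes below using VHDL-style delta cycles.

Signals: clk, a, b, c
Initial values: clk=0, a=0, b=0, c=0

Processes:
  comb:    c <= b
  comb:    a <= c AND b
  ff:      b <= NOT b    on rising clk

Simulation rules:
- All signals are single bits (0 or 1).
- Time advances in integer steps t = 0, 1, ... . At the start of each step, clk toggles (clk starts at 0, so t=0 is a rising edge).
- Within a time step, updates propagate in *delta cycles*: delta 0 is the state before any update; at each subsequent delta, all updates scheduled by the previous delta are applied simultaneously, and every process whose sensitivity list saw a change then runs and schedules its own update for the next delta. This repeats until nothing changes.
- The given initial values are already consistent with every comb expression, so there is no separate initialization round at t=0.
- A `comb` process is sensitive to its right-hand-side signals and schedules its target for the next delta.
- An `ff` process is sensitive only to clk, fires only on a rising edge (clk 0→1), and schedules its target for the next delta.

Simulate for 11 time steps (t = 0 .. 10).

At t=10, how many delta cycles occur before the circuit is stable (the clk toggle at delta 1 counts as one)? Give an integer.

t=0 Δ0: b=0 c=0 a=0 clk=0
  Δ1: clk:0→1
  Δ2: b:0→1
  Δ3: c:0→1
  Δ4: a:0→1
  (4Δ to stable)
t=1 Δ0: b=1 c=1 a=1 clk=1
  Δ1: clk:1→0
  (1Δ to stable)
t=2 Δ0: b=1 c=1 a=1 clk=0
  Δ1: clk:0→1
  Δ2: b:1→0
  Δ3: c:1→0, a:1→0
  (3Δ to stable)
t=3 Δ0: b=0 c=0 a=0 clk=1
  Δ1: clk:1→0
  (1Δ to stable)
t=4 Δ0: b=0 c=0 a=0 clk=0
  Δ1: clk:0→1
  Δ2: b:0→1
  Δ3: c:0→1
  Δ4: a:0→1
  (4Δ to stable)
t=5 Δ0: b=1 c=1 a=1 clk=1
  Δ1: clk:1→0
  (1Δ to stable)
t=6 Δ0: b=1 c=1 a=1 clk=0
  Δ1: clk:0→1
  Δ2: b:1→0
  Δ3: c:1→0, a:1→0
  (3Δ to stable)
t=7 Δ0: b=0 c=0 a=0 clk=1
  Δ1: clk:1→0
  (1Δ to stable)
t=8 Δ0: b=0 c=0 a=0 clk=0
  Δ1: clk:0→1
  Δ2: b:0→1
  Δ3: c:0→1
  Δ4: a:0→1
  (4Δ to stable)
t=9 Δ0: b=1 c=1 a=1 clk=1
  Δ1: clk:1→0
  (1Δ to stable)
t=10 Δ0: b=1 c=1 a=1 clk=0
  Δ1: clk:0→1
  Δ2: b:1→0
  Δ3: c:1→0, a:1→0
  (3Δ to stable)

3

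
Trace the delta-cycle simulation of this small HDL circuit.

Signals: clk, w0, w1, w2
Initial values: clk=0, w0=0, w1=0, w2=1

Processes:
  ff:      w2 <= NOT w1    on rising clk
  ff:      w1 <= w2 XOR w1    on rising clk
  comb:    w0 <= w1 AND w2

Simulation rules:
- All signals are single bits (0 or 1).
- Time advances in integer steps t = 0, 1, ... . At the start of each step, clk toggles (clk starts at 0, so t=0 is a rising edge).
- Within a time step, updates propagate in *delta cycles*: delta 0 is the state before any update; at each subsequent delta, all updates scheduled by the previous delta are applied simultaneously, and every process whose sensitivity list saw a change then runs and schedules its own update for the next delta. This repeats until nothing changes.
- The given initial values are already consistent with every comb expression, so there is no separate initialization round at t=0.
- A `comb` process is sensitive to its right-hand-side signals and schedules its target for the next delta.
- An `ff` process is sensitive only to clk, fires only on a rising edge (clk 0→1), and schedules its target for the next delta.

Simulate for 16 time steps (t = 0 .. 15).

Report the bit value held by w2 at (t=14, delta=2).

t0.Δ0 w0=0 w1=0 clk=0 w2=1
t0.Δ1 w0=0 w1=0 clk=1 w2=1
t0.Δ2 w0=0 w1=1 clk=1 w2=1
t0.Δ3 w0=1 w1=1 clk=1 w2=1
t1.Δ0 w0=1 w1=1 clk=1 w2=1
t1.Δ1 w0=1 w1=1 clk=0 w2=1
t2.Δ0 w0=1 w1=1 clk=0 w2=1
t2.Δ1 w0=1 w1=1 clk=1 w2=1
t2.Δ2 w0=1 w1=0 clk=1 w2=0
t2.Δ3 w0=0 w1=0 clk=1 w2=0
t3.Δ0 w0=0 w1=0 clk=1 w2=0
t3.Δ1 w0=0 w1=0 clk=0 w2=0
t4.Δ0 w0=0 w1=0 clk=0 w2=0
t4.Δ1 w0=0 w1=0 clk=1 w2=0
t4.Δ2 w0=0 w1=0 clk=1 w2=1
t5.Δ0 w0=0 w1=0 clk=1 w2=1
t5.Δ1 w0=0 w1=0 clk=0 w2=1
t6.Δ0 w0=0 w1=0 clk=0 w2=1
t6.Δ1 w0=0 w1=0 clk=1 w2=1
t6.Δ2 w0=0 w1=1 clk=1 w2=1
t6.Δ3 w0=1 w1=1 clk=1 w2=1
t7.Δ0 w0=1 w1=1 clk=1 w2=1
t7.Δ1 w0=1 w1=1 clk=0 w2=1
t8.Δ0 w0=1 w1=1 clk=0 w2=1
t8.Δ1 w0=1 w1=1 clk=1 w2=1
t8.Δ2 w0=1 w1=0 clk=1 w2=0
t8.Δ3 w0=0 w1=0 clk=1 w2=0
t9.Δ0 w0=0 w1=0 clk=1 w2=0
t9.Δ1 w0=0 w1=0 clk=0 w2=0
t10.Δ0 w0=0 w1=0 clk=0 w2=0
t10.Δ1 w0=0 w1=0 clk=1 w2=0
t10.Δ2 w0=0 w1=0 clk=1 w2=1
t11.Δ0 w0=0 w1=0 clk=1 w2=1
t11.Δ1 w0=0 w1=0 clk=0 w2=1
t12.Δ0 w0=0 w1=0 clk=0 w2=1
t12.Δ1 w0=0 w1=0 clk=1 w2=1
t12.Δ2 w0=0 w1=1 clk=1 w2=1
t12.Δ3 w0=1 w1=1 clk=1 w2=1
t13.Δ0 w0=1 w1=1 clk=1 w2=1
t13.Δ1 w0=1 w1=1 clk=0 w2=1
t14.Δ0 w0=1 w1=1 clk=0 w2=1
t14.Δ1 w0=1 w1=1 clk=1 w2=1
t14.Δ2 w0=1 w1=0 clk=1 w2=0
t14.Δ3 w0=0 w1=0 clk=1 w2=0
t15.Δ0 w0=0 w1=0 clk=1 w2=0
t15.Δ1 w0=0 w1=0 clk=0 w2=0

0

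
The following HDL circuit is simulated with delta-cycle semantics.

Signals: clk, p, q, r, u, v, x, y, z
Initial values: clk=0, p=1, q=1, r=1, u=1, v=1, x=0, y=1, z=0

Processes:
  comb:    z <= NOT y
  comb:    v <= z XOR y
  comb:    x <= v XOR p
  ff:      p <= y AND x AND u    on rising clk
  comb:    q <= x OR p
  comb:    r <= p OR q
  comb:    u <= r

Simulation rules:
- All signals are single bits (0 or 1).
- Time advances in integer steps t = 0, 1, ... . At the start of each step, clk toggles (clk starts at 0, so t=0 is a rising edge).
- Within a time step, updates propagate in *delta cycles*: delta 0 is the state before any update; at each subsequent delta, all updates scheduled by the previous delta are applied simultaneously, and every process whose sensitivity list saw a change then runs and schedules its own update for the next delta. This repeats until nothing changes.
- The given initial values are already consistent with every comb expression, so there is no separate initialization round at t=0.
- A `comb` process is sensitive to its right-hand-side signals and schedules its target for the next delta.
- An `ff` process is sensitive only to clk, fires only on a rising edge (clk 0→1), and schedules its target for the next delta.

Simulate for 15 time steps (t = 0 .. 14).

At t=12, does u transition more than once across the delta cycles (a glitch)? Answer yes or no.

yes

t=0 Δ0: p=1 v=1 q=1 u=1 x=0 y=1 r=1 z=0 clk=0
  Δ1: clk:0→1
  Δ2: p:1→0
  Δ3: q:1→0, x:0→1
  Δ4: q:0→1, r:1→0
  Δ5: u:1→0, r:0→1
  Δ6: u:0→1
  (6Δ to stable)
t=1 Δ0: p=0 v=1 q=1 u=1 x=1 y=1 r=1 z=0 clk=1
  Δ1: clk:1→0
  (1Δ to stable)
t=2 Δ0: p=0 v=1 q=1 u=1 x=1 y=1 r=1 z=0 clk=0
  Δ1: clk:0→1
  Δ2: p:0→1
  Δ3: x:1→0
  (3Δ to stable)
t=3 Δ0: p=1 v=1 q=1 u=1 x=0 y=1 r=1 z=0 clk=1
  Δ1: clk:1→0
  (1Δ to stable)
t=4 Δ0: p=1 v=1 q=1 u=1 x=0 y=1 r=1 z=0 clk=0
  Δ1: clk:0→1
  Δ2: p:1→0
  Δ3: q:1→0, x:0→1
  Δ4: q:0→1, r:1→0
  Δ5: u:1→0, r:0→1
  Δ6: u:0→1
  (6Δ to stable)
t=5 Δ0: p=0 v=1 q=1 u=1 x=1 y=1 r=1 z=0 clk=1
  Δ1: clk:1→0
  (1Δ to stable)
t=6 Δ0: p=0 v=1 q=1 u=1 x=1 y=1 r=1 z=0 clk=0
  Δ1: clk:0→1
  Δ2: p:0→1
  Δ3: x:1→0
  (3Δ to stable)
t=7 Δ0: p=1 v=1 q=1 u=1 x=0 y=1 r=1 z=0 clk=1
  Δ1: clk:1→0
  (1Δ to stable)
t=8 Δ0: p=1 v=1 q=1 u=1 x=0 y=1 r=1 z=0 clk=0
  Δ1: clk:0→1
  Δ2: p:1→0
  Δ3: q:1→0, x:0→1
  Δ4: q:0→1, r:1→0
  Δ5: u:1→0, r:0→1
  Δ6: u:0→1
  (6Δ to stable)
t=9 Δ0: p=0 v=1 q=1 u=1 x=1 y=1 r=1 z=0 clk=1
  Δ1: clk:1→0
  (1Δ to stable)
t=10 Δ0: p=0 v=1 q=1 u=1 x=1 y=1 r=1 z=0 clk=0
  Δ1: clk:0→1
  Δ2: p:0→1
  Δ3: x:1→0
  (3Δ to stable)
t=11 Δ0: p=1 v=1 q=1 u=1 x=0 y=1 r=1 z=0 clk=1
  Δ1: clk:1→0
  (1Δ to stable)
t=12 Δ0: p=1 v=1 q=1 u=1 x=0 y=1 r=1 z=0 clk=0
  Δ1: clk:0→1
  Δ2: p:1→0
  Δ3: q:1→0, x:0→1
  Δ4: q:0→1, r:1→0
  Δ5: u:1→0, r:0→1
  Δ6: u:0→1
  (6Δ to stable)
t=13 Δ0: p=0 v=1 q=1 u=1 x=1 y=1 r=1 z=0 clk=1
  Δ1: clk:1→0
  (1Δ to stable)
t=14 Δ0: p=0 v=1 q=1 u=1 x=1 y=1 r=1 z=0 clk=0
  Δ1: clk:0→1
  Δ2: p:0→1
  Δ3: x:1→0
  (3Δ to stable)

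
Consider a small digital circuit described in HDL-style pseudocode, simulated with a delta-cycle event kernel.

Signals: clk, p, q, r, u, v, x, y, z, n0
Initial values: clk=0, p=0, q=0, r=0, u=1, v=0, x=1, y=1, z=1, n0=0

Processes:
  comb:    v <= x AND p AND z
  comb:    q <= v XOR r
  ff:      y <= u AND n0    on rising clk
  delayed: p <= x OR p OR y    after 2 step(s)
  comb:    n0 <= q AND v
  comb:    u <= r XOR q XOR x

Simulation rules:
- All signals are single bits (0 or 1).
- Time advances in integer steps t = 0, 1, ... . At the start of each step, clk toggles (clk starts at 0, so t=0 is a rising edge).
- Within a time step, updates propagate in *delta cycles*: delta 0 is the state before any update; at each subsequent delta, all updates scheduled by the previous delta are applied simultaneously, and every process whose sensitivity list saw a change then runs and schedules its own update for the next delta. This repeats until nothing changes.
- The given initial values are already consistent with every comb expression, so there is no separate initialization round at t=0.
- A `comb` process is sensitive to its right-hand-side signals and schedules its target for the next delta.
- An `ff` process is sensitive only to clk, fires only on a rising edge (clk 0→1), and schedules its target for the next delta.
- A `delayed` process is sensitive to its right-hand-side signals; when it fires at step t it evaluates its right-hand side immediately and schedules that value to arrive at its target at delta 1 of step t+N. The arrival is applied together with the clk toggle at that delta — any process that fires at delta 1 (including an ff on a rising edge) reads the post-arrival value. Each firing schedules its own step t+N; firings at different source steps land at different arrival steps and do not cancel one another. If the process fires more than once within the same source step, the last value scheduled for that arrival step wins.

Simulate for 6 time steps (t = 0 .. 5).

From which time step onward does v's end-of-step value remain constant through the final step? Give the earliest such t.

[bits: p,y,z,u,n0,v,r,clk,q,x]
t=0: Δ0=0111000001 Δ1=0111000101 Δ2=0011000101 | 2Δ
t=1: Δ0=0011000101 Δ1=0011000001 | 1Δ
t=2: Δ0=0011000001 Δ1=1011000101 Δ2=1011010101 Δ3=1011010111 Δ4=1010110111 | 4Δ
t=3: Δ0=1010110111 Δ1=1010110011 | 1Δ
t=4: Δ0=1010110011 Δ1=1010110111 | 1Δ
t=5: Δ0=1010110111 Δ1=1010110011 | 1Δ

2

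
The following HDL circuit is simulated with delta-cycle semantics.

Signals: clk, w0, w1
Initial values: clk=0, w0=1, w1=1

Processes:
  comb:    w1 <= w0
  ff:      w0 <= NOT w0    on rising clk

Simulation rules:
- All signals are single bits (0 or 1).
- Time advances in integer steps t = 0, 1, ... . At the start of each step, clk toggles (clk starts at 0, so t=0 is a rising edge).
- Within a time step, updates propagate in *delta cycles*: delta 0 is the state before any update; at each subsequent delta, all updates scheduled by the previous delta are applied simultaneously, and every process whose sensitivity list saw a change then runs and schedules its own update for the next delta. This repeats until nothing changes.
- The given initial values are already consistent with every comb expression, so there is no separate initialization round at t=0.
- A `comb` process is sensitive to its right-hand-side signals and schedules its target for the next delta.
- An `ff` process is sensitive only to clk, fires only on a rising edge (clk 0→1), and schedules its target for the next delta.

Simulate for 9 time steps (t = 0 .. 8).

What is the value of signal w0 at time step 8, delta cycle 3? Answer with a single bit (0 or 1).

t0.Δ0 clk=0 w0=1 w1=1
t0.Δ1 clk=1 w0=1 w1=1
t0.Δ2 clk=1 w0=0 w1=1
t0.Δ3 clk=1 w0=0 w1=0
t1.Δ0 clk=1 w0=0 w1=0
t1.Δ1 clk=0 w0=0 w1=0
t2.Δ0 clk=0 w0=0 w1=0
t2.Δ1 clk=1 w0=0 w1=0
t2.Δ2 clk=1 w0=1 w1=0
t2.Δ3 clk=1 w0=1 w1=1
t3.Δ0 clk=1 w0=1 w1=1
t3.Δ1 clk=0 w0=1 w1=1
t4.Δ0 clk=0 w0=1 w1=1
t4.Δ1 clk=1 w0=1 w1=1
t4.Δ2 clk=1 w0=0 w1=1
t4.Δ3 clk=1 w0=0 w1=0
t5.Δ0 clk=1 w0=0 w1=0
t5.Δ1 clk=0 w0=0 w1=0
t6.Δ0 clk=0 w0=0 w1=0
t6.Δ1 clk=1 w0=0 w1=0
t6.Δ2 clk=1 w0=1 w1=0
t6.Δ3 clk=1 w0=1 w1=1
t7.Δ0 clk=1 w0=1 w1=1
t7.Δ1 clk=0 w0=1 w1=1
t8.Δ0 clk=0 w0=1 w1=1
t8.Δ1 clk=1 w0=1 w1=1
t8.Δ2 clk=1 w0=0 w1=1
t8.Δ3 clk=1 w0=0 w1=0

0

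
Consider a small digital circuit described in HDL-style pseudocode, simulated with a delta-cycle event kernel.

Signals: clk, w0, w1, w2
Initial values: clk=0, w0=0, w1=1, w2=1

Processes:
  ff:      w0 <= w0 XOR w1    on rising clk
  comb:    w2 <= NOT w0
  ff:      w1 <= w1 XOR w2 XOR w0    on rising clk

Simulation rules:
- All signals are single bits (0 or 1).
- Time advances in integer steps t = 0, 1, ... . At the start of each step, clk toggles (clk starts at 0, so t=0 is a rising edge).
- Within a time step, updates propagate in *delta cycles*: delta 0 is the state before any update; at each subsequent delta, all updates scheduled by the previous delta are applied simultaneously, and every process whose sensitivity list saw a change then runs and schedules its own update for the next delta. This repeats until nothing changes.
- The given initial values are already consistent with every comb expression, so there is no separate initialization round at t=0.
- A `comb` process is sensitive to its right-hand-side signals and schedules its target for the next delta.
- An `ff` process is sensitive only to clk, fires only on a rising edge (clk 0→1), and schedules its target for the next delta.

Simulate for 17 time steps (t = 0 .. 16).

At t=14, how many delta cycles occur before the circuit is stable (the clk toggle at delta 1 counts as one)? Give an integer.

[bits: clk,w2,w1,w0]
t=0: Δ0=0110 Δ1=1110 Δ2=1101 Δ3=1001 | 3Δ
t=1: Δ0=1001 Δ1=0001 | 1Δ
t=2: Δ0=0001 Δ1=1001 Δ2=1011 | 2Δ
t=3: Δ0=1011 Δ1=0011 | 1Δ
t=4: Δ0=0011 Δ1=1011 Δ2=1000 Δ3=1100 | 3Δ
t=5: Δ0=1100 Δ1=0100 | 1Δ
t=6: Δ0=0100 Δ1=1100 Δ2=1110 | 2Δ
t=7: Δ0=1110 Δ1=0110 | 1Δ
t=8: Δ0=0110 Δ1=1110 Δ2=1101 Δ3=1001 | 3Δ
t=9: Δ0=1001 Δ1=0001 | 1Δ
t=10: Δ0=0001 Δ1=1001 Δ2=1011 | 2Δ
t=11: Δ0=1011 Δ1=0011 | 1Δ
t=12: Δ0=0011 Δ1=1011 Δ2=1000 Δ3=1100 | 3Δ
t=13: Δ0=1100 Δ1=0100 | 1Δ
t=14: Δ0=0100 Δ1=1100 Δ2=1110 | 2Δ
t=15: Δ0=1110 Δ1=0110 | 1Δ
t=16: Δ0=0110 Δ1=1110 Δ2=1101 Δ3=1001 | 3Δ

2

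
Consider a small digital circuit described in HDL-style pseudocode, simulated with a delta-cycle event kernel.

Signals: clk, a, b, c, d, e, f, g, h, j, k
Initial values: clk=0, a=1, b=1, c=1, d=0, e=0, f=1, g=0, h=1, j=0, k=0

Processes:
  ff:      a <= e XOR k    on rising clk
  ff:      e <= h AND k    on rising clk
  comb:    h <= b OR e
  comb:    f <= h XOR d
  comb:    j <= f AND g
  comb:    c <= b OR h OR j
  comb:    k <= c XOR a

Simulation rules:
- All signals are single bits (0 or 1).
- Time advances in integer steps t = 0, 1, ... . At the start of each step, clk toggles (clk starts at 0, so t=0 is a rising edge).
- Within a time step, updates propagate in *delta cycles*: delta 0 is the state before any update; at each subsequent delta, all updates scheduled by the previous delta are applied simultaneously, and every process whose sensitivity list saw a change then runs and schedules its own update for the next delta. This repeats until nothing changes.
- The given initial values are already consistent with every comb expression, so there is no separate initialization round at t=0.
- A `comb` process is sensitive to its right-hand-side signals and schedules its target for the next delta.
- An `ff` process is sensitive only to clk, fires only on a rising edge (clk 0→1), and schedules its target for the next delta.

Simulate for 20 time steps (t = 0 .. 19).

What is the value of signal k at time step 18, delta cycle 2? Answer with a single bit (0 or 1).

0

t0.Δ0 b=1 c=1 j=0 g=0 k=0 clk=0 h=1 f=1 e=0 a=1 d=0
t0.Δ1 b=1 c=1 j=0 g=0 k=0 clk=1 h=1 f=1 e=0 a=1 d=0
t0.Δ2 b=1 c=1 j=0 g=0 k=0 clk=1 h=1 f=1 e=0 a=0 d=0
t0.Δ3 b=1 c=1 j=0 g=0 k=1 clk=1 h=1 f=1 e=0 a=0 d=0
t1.Δ0 b=1 c=1 j=0 g=0 k=1 clk=1 h=1 f=1 e=0 a=0 d=0
t1.Δ1 b=1 c=1 j=0 g=0 k=1 clk=0 h=1 f=1 e=0 a=0 d=0
t2.Δ0 b=1 c=1 j=0 g=0 k=1 clk=0 h=1 f=1 e=0 a=0 d=0
t2.Δ1 b=1 c=1 j=0 g=0 k=1 clk=1 h=1 f=1 e=0 a=0 d=0
t2.Δ2 b=1 c=1 j=0 g=0 k=1 clk=1 h=1 f=1 e=1 a=1 d=0
t2.Δ3 b=1 c=1 j=0 g=0 k=0 clk=1 h=1 f=1 e=1 a=1 d=0
t3.Δ0 b=1 c=1 j=0 g=0 k=0 clk=1 h=1 f=1 e=1 a=1 d=0
t3.Δ1 b=1 c=1 j=0 g=0 k=0 clk=0 h=1 f=1 e=1 a=1 d=0
t4.Δ0 b=1 c=1 j=0 g=0 k=0 clk=0 h=1 f=1 e=1 a=1 d=0
t4.Δ1 b=1 c=1 j=0 g=0 k=0 clk=1 h=1 f=1 e=1 a=1 d=0
t4.Δ2 b=1 c=1 j=0 g=0 k=0 clk=1 h=1 f=1 e=0 a=1 d=0
t5.Δ0 b=1 c=1 j=0 g=0 k=0 clk=1 h=1 f=1 e=0 a=1 d=0
t5.Δ1 b=1 c=1 j=0 g=0 k=0 clk=0 h=1 f=1 e=0 a=1 d=0
t6.Δ0 b=1 c=1 j=0 g=0 k=0 clk=0 h=1 f=1 e=0 a=1 d=0
t6.Δ1 b=1 c=1 j=0 g=0 k=0 clk=1 h=1 f=1 e=0 a=1 d=0
t6.Δ2 b=1 c=1 j=0 g=0 k=0 clk=1 h=1 f=1 e=0 a=0 d=0
t6.Δ3 b=1 c=1 j=0 g=0 k=1 clk=1 h=1 f=1 e=0 a=0 d=0
t7.Δ0 b=1 c=1 j=0 g=0 k=1 clk=1 h=1 f=1 e=0 a=0 d=0
t7.Δ1 b=1 c=1 j=0 g=0 k=1 clk=0 h=1 f=1 e=0 a=0 d=0
t8.Δ0 b=1 c=1 j=0 g=0 k=1 clk=0 h=1 f=1 e=0 a=0 d=0
t8.Δ1 b=1 c=1 j=0 g=0 k=1 clk=1 h=1 f=1 e=0 a=0 d=0
t8.Δ2 b=1 c=1 j=0 g=0 k=1 clk=1 h=1 f=1 e=1 a=1 d=0
t8.Δ3 b=1 c=1 j=0 g=0 k=0 clk=1 h=1 f=1 e=1 a=1 d=0
t9.Δ0 b=1 c=1 j=0 g=0 k=0 clk=1 h=1 f=1 e=1 a=1 d=0
t9.Δ1 b=1 c=1 j=0 g=0 k=0 clk=0 h=1 f=1 e=1 a=1 d=0
t10.Δ0 b=1 c=1 j=0 g=0 k=0 clk=0 h=1 f=1 e=1 a=1 d=0
t10.Δ1 b=1 c=1 j=0 g=0 k=0 clk=1 h=1 f=1 e=1 a=1 d=0
t10.Δ2 b=1 c=1 j=0 g=0 k=0 clk=1 h=1 f=1 e=0 a=1 d=0
t11.Δ0 b=1 c=1 j=0 g=0 k=0 clk=1 h=1 f=1 e=0 a=1 d=0
t11.Δ1 b=1 c=1 j=0 g=0 k=0 clk=0 h=1 f=1 e=0 a=1 d=0
t12.Δ0 b=1 c=1 j=0 g=0 k=0 clk=0 h=1 f=1 e=0 a=1 d=0
t12.Δ1 b=1 c=1 j=0 g=0 k=0 clk=1 h=1 f=1 e=0 a=1 d=0
t12.Δ2 b=1 c=1 j=0 g=0 k=0 clk=1 h=1 f=1 e=0 a=0 d=0
t12.Δ3 b=1 c=1 j=0 g=0 k=1 clk=1 h=1 f=1 e=0 a=0 d=0
t13.Δ0 b=1 c=1 j=0 g=0 k=1 clk=1 h=1 f=1 e=0 a=0 d=0
t13.Δ1 b=1 c=1 j=0 g=0 k=1 clk=0 h=1 f=1 e=0 a=0 d=0
t14.Δ0 b=1 c=1 j=0 g=0 k=1 clk=0 h=1 f=1 e=0 a=0 d=0
t14.Δ1 b=1 c=1 j=0 g=0 k=1 clk=1 h=1 f=1 e=0 a=0 d=0
t14.Δ2 b=1 c=1 j=0 g=0 k=1 clk=1 h=1 f=1 e=1 a=1 d=0
t14.Δ3 b=1 c=1 j=0 g=0 k=0 clk=1 h=1 f=1 e=1 a=1 d=0
t15.Δ0 b=1 c=1 j=0 g=0 k=0 clk=1 h=1 f=1 e=1 a=1 d=0
t15.Δ1 b=1 c=1 j=0 g=0 k=0 clk=0 h=1 f=1 e=1 a=1 d=0
t16.Δ0 b=1 c=1 j=0 g=0 k=0 clk=0 h=1 f=1 e=1 a=1 d=0
t16.Δ1 b=1 c=1 j=0 g=0 k=0 clk=1 h=1 f=1 e=1 a=1 d=0
t16.Δ2 b=1 c=1 j=0 g=0 k=0 clk=1 h=1 f=1 e=0 a=1 d=0
t17.Δ0 b=1 c=1 j=0 g=0 k=0 clk=1 h=1 f=1 e=0 a=1 d=0
t17.Δ1 b=1 c=1 j=0 g=0 k=0 clk=0 h=1 f=1 e=0 a=1 d=0
t18.Δ0 b=1 c=1 j=0 g=0 k=0 clk=0 h=1 f=1 e=0 a=1 d=0
t18.Δ1 b=1 c=1 j=0 g=0 k=0 clk=1 h=1 f=1 e=0 a=1 d=0
t18.Δ2 b=1 c=1 j=0 g=0 k=0 clk=1 h=1 f=1 e=0 a=0 d=0
t18.Δ3 b=1 c=1 j=0 g=0 k=1 clk=1 h=1 f=1 e=0 a=0 d=0
t19.Δ0 b=1 c=1 j=0 g=0 k=1 clk=1 h=1 f=1 e=0 a=0 d=0
t19.Δ1 b=1 c=1 j=0 g=0 k=1 clk=0 h=1 f=1 e=0 a=0 d=0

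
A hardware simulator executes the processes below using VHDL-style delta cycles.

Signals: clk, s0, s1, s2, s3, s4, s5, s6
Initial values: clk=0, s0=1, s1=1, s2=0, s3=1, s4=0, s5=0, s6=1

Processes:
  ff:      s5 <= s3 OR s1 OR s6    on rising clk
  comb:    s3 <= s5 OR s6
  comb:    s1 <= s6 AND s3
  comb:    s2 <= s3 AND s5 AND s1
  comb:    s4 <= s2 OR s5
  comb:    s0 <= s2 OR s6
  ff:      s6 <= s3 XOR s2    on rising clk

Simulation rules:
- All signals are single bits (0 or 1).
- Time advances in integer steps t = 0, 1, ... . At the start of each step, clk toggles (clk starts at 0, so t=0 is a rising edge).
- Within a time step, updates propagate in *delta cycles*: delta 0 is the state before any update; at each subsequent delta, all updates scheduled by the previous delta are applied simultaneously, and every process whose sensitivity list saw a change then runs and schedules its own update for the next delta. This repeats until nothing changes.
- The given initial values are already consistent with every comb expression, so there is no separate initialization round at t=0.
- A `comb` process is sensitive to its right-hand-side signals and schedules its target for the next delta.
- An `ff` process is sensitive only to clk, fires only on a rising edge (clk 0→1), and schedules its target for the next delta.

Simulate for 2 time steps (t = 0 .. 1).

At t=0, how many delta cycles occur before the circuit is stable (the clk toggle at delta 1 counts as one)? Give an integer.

[bits: clk,s6,s5,s2,s1,s3,s4,s0]
t=0: Δ0=01001101 Δ1=11001101 Δ2=11101101 Δ3=11111111 | 3Δ
t=1: Δ0=11111111 Δ1=01111111 | 1Δ

3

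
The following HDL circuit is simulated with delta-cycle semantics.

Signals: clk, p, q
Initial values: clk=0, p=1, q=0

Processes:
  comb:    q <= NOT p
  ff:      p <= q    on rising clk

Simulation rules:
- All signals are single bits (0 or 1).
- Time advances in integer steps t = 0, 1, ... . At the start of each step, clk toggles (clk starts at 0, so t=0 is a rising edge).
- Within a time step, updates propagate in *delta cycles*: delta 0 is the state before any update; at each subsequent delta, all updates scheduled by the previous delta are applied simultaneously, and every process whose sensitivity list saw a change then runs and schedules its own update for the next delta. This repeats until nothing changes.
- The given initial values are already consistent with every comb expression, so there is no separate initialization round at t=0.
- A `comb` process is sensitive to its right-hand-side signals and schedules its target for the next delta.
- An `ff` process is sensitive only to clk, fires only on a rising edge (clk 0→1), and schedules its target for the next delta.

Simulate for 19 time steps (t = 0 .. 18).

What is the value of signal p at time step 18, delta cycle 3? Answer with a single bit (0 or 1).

1

[bits: clk,p,q]
t=0: Δ0=010 Δ1=110 Δ2=100 Δ3=101 | 3Δ
t=1: Δ0=101 Δ1=001 | 1Δ
t=2: Δ0=001 Δ1=101 Δ2=111 Δ3=110 | 3Δ
t=3: Δ0=110 Δ1=010 | 1Δ
t=4: Δ0=010 Δ1=110 Δ2=100 Δ3=101 | 3Δ
t=5: Δ0=101 Δ1=001 | 1Δ
t=6: Δ0=001 Δ1=101 Δ2=111 Δ3=110 | 3Δ
t=7: Δ0=110 Δ1=010 | 1Δ
t=8: Δ0=010 Δ1=110 Δ2=100 Δ3=101 | 3Δ
t=9: Δ0=101 Δ1=001 | 1Δ
t=10: Δ0=001 Δ1=101 Δ2=111 Δ3=110 | 3Δ
t=11: Δ0=110 Δ1=010 | 1Δ
t=12: Δ0=010 Δ1=110 Δ2=100 Δ3=101 | 3Δ
t=13: Δ0=101 Δ1=001 | 1Δ
t=14: Δ0=001 Δ1=101 Δ2=111 Δ3=110 | 3Δ
t=15: Δ0=110 Δ1=010 | 1Δ
t=16: Δ0=010 Δ1=110 Δ2=100 Δ3=101 | 3Δ
t=17: Δ0=101 Δ1=001 | 1Δ
t=18: Δ0=001 Δ1=101 Δ2=111 Δ3=110 | 3Δ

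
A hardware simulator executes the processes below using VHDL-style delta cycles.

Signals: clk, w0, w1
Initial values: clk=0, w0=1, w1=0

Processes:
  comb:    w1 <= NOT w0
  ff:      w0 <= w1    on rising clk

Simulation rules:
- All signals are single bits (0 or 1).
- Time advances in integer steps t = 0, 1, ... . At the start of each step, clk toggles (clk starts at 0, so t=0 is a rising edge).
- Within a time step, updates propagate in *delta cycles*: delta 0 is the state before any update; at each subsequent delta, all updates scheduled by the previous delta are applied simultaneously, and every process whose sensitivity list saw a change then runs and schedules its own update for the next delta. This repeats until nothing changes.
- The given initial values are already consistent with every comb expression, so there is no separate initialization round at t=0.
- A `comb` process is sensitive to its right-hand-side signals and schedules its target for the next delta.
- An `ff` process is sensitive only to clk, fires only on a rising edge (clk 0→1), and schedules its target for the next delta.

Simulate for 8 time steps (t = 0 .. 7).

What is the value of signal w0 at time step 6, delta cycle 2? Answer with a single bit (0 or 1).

[bits: w0,w1,clk]
t=0: Δ0=100 Δ1=101 Δ2=001 Δ3=011 | 3Δ
t=1: Δ0=011 Δ1=010 | 1Δ
t=2: Δ0=010 Δ1=011 Δ2=111 Δ3=101 | 3Δ
t=3: Δ0=101 Δ1=100 | 1Δ
t=4: Δ0=100 Δ1=101 Δ2=001 Δ3=011 | 3Δ
t=5: Δ0=011 Δ1=010 | 1Δ
t=6: Δ0=010 Δ1=011 Δ2=111 Δ3=101 | 3Δ
t=7: Δ0=101 Δ1=100 | 1Δ

1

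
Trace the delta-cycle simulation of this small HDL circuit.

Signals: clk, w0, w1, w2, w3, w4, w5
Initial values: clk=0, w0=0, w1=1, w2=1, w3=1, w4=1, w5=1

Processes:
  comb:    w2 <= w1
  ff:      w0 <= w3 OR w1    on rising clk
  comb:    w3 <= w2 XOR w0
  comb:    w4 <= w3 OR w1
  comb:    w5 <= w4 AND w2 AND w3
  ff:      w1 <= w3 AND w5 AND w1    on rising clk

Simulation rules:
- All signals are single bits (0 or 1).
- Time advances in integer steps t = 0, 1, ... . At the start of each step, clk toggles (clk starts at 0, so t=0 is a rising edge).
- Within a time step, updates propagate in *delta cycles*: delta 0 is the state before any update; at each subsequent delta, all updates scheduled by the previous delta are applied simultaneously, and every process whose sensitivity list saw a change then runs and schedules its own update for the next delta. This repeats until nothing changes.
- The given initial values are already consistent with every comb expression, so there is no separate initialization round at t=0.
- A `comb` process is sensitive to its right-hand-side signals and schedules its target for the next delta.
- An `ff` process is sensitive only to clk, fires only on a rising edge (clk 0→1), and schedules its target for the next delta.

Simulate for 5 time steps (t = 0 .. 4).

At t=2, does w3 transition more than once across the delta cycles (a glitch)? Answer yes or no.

no

t=0 Δ0: w0=0 w5=1 w4=1 w1=1 w3=1 w2=1 clk=0
  Δ1: clk:0→1
  Δ2: w0:0→1
  Δ3: w3:1→0
  Δ4: w5:1→0
  (4Δ to stable)
t=1 Δ0: w0=1 w5=0 w4=1 w1=1 w3=0 w2=1 clk=1
  Δ1: clk:1→0
  (1Δ to stable)
t=2 Δ0: w0=1 w5=0 w4=1 w1=1 w3=0 w2=1 clk=0
  Δ1: clk:0→1
  Δ2: w1:1→0
  Δ3: w4:1→0, w2:1→0
  Δ4: w3:0→1
  Δ5: w4:0→1
  (5Δ to stable)
t=3 Δ0: w0=1 w5=0 w4=1 w1=0 w3=1 w2=0 clk=1
  Δ1: clk:1→0
  (1Δ to stable)
t=4 Δ0: w0=1 w5=0 w4=1 w1=0 w3=1 w2=0 clk=0
  Δ1: clk:0→1
  (1Δ to stable)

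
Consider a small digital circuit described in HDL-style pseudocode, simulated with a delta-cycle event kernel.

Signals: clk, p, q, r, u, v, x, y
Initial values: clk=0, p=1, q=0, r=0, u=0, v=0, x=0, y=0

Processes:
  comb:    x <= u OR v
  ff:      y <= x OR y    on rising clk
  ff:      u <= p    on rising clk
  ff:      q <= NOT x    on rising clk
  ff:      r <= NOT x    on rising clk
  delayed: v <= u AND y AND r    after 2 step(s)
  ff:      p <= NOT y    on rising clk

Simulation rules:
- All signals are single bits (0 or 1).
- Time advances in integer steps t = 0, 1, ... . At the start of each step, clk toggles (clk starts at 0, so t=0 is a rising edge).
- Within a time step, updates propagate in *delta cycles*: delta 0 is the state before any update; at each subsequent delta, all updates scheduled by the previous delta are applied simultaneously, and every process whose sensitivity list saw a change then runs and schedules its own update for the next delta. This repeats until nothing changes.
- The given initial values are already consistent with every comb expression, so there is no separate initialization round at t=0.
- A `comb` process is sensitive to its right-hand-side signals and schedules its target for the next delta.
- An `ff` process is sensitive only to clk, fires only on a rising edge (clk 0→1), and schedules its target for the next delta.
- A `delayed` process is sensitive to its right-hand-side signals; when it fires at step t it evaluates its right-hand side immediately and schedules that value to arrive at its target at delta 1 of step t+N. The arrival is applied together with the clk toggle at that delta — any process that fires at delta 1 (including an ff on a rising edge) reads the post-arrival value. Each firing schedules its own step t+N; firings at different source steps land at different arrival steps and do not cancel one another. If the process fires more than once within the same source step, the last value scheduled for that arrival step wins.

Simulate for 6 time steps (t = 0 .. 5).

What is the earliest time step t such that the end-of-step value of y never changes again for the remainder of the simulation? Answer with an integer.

t=0 Δ0: p=1 y=0 r=0 v=0 q=0 clk=0 x=0 u=0
  Δ1: clk:0→1
  Δ2: r:0→1, q:0→1, u:0→1
  Δ3: x:0→1
  (3Δ to stable)
t=1 Δ0: p=1 y=0 r=1 v=0 q=1 clk=1 x=1 u=1
  Δ1: clk:1→0
  (1Δ to stable)
t=2 Δ0: p=1 y=0 r=1 v=0 q=1 clk=0 x=1 u=1
  Δ1: clk:0→1
  Δ2: y:0→1, r:1→0, q:1→0
  (2Δ to stable)
t=3 Δ0: p=1 y=1 r=0 v=0 q=0 clk=1 x=1 u=1
  Δ1: clk:1→0
  (1Δ to stable)
t=4 Δ0: p=1 y=1 r=0 v=0 q=0 clk=0 x=1 u=1
  Δ1: clk:0→1
  Δ2: p:1→0
  (2Δ to stable)
t=5 Δ0: p=0 y=1 r=0 v=0 q=0 clk=1 x=1 u=1
  Δ1: clk:1→0
  (1Δ to stable)

2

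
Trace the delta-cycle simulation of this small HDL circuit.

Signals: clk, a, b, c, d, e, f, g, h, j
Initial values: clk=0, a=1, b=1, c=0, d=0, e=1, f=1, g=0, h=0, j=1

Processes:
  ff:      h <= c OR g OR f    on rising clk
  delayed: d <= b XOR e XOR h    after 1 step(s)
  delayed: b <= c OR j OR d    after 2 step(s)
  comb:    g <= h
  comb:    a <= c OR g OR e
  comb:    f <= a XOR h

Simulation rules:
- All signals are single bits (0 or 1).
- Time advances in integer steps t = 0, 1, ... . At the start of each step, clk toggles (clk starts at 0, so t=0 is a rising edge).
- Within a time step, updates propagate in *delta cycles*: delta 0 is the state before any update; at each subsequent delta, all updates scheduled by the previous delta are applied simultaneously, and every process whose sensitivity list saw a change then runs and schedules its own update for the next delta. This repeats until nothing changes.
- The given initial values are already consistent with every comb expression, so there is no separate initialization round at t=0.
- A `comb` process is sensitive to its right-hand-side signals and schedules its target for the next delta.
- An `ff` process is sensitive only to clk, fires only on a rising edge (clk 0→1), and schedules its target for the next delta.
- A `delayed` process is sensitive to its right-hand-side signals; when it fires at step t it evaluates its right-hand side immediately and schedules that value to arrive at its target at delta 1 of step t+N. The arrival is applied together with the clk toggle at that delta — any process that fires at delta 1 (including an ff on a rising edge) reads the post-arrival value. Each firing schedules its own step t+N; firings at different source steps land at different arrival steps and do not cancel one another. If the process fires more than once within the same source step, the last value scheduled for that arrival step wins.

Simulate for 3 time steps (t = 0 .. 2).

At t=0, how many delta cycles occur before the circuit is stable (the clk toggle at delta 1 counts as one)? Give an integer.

t=0 Δ0: d=0 h=0 clk=0 c=0 j=1 g=0 b=1 e=1 a=1 f=1
  Δ1: clk:0→1
  Δ2: h:0→1
  Δ3: g:0→1, f:1→0
  (3Δ to stable)
t=1 Δ0: d=0 h=1 clk=1 c=0 j=1 g=1 b=1 e=1 a=1 f=0
  Δ1: d:0→1, clk:1→0
  (1Δ to stable)
t=2 Δ0: d=1 h=1 clk=0 c=0 j=1 g=1 b=1 e=1 a=1 f=0
  Δ1: clk:0→1
  (1Δ to stable)

3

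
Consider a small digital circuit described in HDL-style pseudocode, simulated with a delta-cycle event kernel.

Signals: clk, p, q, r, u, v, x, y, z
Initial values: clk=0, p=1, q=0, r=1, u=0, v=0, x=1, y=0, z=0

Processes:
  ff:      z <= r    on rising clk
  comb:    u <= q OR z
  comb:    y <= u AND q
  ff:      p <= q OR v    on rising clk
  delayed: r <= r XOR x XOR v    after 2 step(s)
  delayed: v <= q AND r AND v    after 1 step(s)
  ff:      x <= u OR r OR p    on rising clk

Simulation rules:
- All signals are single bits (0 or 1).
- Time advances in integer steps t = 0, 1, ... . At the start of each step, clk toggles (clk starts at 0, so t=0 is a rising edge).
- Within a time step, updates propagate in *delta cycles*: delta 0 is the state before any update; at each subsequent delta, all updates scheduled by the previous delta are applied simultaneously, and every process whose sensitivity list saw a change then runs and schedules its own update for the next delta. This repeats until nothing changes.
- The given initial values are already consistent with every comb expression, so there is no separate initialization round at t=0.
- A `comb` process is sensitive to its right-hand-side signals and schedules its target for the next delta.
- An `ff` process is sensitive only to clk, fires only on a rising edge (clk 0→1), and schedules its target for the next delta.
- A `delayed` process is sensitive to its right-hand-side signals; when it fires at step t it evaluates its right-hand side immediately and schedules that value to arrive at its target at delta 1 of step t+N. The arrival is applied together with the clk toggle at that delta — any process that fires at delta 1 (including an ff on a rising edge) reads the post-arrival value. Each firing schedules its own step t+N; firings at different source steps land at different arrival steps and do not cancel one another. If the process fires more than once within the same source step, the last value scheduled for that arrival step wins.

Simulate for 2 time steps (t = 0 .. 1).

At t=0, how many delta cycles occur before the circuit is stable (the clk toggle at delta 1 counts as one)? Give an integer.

[bits: p,v,z,r,x,q,u,clk,y]
t=0: Δ0=100110000 Δ1=100110010 Δ2=001110010 Δ3=001110110 | 3Δ
t=1: Δ0=001110110 Δ1=001110100 | 1Δ

3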